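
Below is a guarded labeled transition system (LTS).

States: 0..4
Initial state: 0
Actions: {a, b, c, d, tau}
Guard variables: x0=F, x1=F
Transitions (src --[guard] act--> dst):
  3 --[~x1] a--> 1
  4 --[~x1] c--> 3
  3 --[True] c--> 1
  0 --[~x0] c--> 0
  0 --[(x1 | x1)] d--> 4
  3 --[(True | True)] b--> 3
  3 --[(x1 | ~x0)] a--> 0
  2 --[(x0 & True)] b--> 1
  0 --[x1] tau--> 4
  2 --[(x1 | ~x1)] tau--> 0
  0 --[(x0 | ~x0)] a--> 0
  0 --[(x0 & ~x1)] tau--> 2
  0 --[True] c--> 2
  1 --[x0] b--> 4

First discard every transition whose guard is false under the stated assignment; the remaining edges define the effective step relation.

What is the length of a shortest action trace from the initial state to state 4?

Answer: UNREACHABLE

Analysis:
Breadth-first toward 4:
  Layer 0: {0}
  Layer 1: {2}
4 never appears.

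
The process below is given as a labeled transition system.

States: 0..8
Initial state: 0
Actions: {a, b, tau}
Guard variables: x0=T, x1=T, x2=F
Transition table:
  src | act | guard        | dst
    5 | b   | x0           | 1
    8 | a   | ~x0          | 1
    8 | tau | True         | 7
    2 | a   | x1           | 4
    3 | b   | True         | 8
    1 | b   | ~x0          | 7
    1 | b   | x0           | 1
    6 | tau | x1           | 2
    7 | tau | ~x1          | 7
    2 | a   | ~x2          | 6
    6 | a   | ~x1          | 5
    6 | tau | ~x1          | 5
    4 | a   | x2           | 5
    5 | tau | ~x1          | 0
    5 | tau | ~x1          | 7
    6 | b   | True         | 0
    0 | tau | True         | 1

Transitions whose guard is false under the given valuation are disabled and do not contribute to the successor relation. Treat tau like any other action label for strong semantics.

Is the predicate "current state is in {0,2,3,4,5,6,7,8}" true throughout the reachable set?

Safe = {0,2,3,4,5,6,7,8}
Reach set: {0,1}
  0: ✓
  1: VIOLATES
counterexample path to 1: tau

Answer: INVARIANT VIOLATED at state 1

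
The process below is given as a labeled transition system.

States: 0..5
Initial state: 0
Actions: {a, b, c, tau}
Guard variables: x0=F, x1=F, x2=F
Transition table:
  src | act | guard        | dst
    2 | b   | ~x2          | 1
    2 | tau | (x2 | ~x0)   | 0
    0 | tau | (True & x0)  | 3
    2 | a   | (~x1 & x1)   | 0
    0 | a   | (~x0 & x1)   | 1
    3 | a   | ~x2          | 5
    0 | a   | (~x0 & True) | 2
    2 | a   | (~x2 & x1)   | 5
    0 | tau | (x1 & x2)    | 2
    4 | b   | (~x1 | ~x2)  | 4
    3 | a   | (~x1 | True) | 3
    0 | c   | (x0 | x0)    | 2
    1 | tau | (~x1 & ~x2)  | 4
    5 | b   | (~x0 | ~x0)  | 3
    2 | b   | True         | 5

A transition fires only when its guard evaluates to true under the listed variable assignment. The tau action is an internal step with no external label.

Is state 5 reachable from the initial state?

Guard filter leaves 9 enabled edge(s).
L0 = {0}
L1 = {2}  total {0,2}
L2 = {1,5}  total {0,1,2,5}
L3 = {3,4}  total {0,1,2,3,4,5}
Reachable = {0,1,2,3,4,5}
witness 5: a·b

Answer: REACHABLE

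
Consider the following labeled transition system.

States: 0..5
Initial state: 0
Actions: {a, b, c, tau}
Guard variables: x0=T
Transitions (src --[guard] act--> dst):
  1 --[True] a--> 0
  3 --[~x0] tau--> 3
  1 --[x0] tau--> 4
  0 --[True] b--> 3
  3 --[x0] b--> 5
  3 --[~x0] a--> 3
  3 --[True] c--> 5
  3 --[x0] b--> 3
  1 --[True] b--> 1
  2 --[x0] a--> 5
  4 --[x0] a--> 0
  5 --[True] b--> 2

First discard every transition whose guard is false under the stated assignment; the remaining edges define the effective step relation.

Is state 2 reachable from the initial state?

Answer: REACHABLE

Trace:
After dropping false guards: 10 live edges.
Layer 0: {0}
Layer 1: {3}  cumulative {0,3}
Layer 2: {5}  cumulative {0,3,5}
Layer 3: {2}  cumulative {0,2,3,5}
Reach set: {0,2,3,5}
Path to 2: b·b·b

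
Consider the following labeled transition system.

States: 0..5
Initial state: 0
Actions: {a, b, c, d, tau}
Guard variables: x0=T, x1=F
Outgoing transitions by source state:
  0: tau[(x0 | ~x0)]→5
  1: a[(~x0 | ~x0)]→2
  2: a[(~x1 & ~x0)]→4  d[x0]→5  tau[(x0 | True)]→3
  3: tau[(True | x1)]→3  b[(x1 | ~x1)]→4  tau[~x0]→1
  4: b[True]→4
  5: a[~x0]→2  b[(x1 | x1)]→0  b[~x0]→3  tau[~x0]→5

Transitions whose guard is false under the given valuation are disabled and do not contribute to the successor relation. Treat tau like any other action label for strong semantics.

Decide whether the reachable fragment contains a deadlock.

Answer: DEADLOCK at state 5

Analysis:
Reachable = {0,5}
  0: tau→5  [deg 1]
  5: ∅  [STUCK]
witness 5: tau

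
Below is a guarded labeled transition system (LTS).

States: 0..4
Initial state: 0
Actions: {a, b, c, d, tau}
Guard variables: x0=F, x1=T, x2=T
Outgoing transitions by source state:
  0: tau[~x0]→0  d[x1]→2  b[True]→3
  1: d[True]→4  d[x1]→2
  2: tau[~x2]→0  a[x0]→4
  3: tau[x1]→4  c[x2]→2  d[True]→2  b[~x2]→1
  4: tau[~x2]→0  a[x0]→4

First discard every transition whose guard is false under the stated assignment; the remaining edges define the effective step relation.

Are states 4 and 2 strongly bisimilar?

Compute ~ classes (split until stable):
  round 0: {{0,1,2,3,4}}
  round 1: {{0},{1},{2,4},{3}}
stable after 2 split(s): 4 block(s)
class of 4: {2,4}; class of 2: {2,4}

Answer: BISIMILAR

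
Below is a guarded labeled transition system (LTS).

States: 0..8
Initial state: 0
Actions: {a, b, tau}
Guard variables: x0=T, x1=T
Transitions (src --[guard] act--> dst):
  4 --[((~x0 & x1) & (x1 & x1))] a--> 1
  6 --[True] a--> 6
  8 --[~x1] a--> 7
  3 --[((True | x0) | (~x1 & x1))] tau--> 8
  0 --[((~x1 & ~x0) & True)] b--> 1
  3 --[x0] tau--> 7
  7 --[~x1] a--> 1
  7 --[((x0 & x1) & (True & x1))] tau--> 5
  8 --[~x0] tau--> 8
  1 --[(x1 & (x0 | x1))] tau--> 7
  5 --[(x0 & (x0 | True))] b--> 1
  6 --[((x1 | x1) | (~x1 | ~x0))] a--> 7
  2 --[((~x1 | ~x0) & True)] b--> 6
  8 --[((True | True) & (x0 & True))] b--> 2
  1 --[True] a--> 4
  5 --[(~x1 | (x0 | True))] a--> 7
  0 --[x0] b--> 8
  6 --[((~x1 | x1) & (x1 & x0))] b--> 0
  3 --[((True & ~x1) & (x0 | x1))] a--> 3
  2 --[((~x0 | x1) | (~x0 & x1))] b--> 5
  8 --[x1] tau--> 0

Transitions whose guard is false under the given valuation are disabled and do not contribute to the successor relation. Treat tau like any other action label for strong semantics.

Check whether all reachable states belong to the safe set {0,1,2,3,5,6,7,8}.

Answer: INVARIANT VIOLATED at state 4

Analysis:
Allowed set {0,1,2,3,5,6,7,8}
Reachable = {0,1,2,4,5,7,8}
  0: ok
  1: ok
  2: ok
  4: VIOLATES
  5: ok
  7: ok
  8: ok
reach 4 via b·b·b·b·a — violates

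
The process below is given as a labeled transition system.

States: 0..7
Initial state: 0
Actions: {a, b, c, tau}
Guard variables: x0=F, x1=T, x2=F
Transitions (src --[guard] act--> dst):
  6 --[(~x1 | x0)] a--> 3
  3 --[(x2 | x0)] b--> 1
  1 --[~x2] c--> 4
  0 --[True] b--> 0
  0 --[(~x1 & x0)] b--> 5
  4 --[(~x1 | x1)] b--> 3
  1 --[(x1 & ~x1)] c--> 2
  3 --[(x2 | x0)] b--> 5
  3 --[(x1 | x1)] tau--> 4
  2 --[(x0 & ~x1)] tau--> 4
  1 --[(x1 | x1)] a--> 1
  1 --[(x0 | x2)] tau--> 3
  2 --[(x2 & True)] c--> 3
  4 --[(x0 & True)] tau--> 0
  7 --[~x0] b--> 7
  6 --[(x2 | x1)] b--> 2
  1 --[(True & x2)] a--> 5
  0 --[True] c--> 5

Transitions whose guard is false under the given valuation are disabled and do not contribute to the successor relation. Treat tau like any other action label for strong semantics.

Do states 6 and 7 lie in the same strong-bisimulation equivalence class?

Compute ~ classes (split until stable):
  P[0] = {{0,1,2,3,4,5,6,7}}
  P[1] = {{0},{1},{2,5},{3},{4,6,7}}
  P[2] = {{0},{1},{2,5},{3},{4},{6},{7}}
stable after 3 split(s): 7 block(s)
class of 6: {6}; class of 7: {7}

Answer: NOT BISIMILAR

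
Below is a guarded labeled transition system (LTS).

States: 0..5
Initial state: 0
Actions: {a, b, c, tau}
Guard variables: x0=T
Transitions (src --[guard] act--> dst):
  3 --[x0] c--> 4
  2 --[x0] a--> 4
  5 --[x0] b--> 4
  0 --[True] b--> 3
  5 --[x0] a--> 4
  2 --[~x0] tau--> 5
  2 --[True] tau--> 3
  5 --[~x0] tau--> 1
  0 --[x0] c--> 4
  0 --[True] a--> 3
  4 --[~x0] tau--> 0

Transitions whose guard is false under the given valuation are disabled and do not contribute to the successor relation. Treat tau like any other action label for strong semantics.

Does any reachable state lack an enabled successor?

Answer: DEADLOCK at state 4

Working:
Reachable = {0,3,4}
  0: a→3  b→3  c→4  [deg 3]
  3: c→4  [deg 1]
  4: ∅  [deadlock]
witness 4: c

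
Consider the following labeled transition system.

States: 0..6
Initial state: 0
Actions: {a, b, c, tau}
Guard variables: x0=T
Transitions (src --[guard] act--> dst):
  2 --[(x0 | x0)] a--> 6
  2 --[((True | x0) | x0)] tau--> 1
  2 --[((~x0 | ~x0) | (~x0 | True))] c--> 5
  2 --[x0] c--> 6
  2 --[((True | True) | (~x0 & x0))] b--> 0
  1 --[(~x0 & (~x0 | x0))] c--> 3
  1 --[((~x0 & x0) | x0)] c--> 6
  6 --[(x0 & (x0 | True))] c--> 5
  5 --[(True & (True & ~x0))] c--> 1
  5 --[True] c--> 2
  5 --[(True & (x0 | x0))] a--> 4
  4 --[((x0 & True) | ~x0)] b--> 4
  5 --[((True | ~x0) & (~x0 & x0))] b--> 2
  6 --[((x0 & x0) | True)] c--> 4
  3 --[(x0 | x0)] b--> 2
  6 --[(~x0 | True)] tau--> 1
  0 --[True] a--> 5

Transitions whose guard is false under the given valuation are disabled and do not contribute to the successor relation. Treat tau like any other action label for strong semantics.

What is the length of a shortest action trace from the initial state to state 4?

BFS to 4:
  depth 0: {0}
  depth 1: {5}
  depth 2: {2,4}
depth(4)=2, e.g. a·a

Answer: 2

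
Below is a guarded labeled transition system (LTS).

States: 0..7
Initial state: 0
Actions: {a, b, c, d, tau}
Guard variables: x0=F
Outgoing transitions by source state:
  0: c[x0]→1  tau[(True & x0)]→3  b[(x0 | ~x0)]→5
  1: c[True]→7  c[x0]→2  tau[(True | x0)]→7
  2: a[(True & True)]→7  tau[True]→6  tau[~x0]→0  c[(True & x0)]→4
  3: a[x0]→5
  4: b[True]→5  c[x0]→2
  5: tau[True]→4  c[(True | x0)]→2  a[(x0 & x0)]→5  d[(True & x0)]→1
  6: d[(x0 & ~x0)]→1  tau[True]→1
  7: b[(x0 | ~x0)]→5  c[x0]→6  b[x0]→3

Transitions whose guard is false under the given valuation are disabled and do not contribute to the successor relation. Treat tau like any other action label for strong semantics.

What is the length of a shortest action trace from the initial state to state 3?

BFS to 3:
  depth 0: {0}
  depth 1: {5}
  depth 2: {2,4}
  depth 3: {6,7}
  depth 4: {1}
3 never appears.

Answer: UNREACHABLE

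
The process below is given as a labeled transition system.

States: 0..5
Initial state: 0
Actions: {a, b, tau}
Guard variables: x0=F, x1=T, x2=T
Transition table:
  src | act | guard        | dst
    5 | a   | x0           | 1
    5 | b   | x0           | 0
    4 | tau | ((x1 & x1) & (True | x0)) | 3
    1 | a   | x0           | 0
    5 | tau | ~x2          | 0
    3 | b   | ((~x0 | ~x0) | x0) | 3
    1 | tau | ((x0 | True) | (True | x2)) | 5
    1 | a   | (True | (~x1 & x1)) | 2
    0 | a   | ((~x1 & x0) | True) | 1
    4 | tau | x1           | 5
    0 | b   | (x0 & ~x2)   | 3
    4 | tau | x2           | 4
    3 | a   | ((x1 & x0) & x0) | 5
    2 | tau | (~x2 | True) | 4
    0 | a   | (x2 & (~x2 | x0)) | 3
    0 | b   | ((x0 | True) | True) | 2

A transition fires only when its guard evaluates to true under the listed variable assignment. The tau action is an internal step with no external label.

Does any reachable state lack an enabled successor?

Answer: DEADLOCK at state 5

Analysis:
Reach set: {0,1,2,3,4,5}
  0: a→1  b→2  [deg 2]
  1: a→2  tau→5  [deg 2]
  2: tau→4  [deg 1]
  3: b→3  [deg 1]
  4: tau→3  tau→4  tau→5  [deg 3]
  5: ∅  [deadlock]
trace reaching 5: a·tau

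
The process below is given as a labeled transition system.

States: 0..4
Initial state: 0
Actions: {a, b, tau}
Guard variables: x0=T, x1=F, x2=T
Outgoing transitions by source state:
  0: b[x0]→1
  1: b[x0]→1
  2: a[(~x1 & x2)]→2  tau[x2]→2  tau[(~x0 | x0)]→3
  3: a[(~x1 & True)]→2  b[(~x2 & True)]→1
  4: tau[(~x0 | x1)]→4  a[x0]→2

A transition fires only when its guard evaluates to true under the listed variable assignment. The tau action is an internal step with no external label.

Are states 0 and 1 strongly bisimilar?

Answer: BISIMILAR

Working:
Bisimulation quotient by refinement:
  π0 = {{0,1,2,3,4}}
  π1 = {{0,1},{2},{3,4}}
3 equivalence class(es) (converged in 2)
[0]={0,1}  [1]={0,1}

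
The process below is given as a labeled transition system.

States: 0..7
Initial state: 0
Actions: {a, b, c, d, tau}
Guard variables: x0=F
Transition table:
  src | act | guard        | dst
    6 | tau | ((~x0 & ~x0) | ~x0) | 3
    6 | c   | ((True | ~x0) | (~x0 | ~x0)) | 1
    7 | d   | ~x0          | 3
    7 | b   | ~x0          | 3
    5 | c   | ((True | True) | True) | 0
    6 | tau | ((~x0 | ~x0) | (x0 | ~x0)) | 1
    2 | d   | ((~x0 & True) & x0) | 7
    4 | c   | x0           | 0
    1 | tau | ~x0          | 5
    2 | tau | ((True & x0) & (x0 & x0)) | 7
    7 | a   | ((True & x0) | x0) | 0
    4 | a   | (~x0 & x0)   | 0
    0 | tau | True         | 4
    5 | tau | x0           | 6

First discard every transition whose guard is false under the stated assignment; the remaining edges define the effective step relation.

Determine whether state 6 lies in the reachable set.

Answer: UNREACHABLE

Trace:
8 transition(s) survive guard evaluation.
depth 0: {0}
depth 1: {4}  cumulative {0,4}
Reach set: {0,4}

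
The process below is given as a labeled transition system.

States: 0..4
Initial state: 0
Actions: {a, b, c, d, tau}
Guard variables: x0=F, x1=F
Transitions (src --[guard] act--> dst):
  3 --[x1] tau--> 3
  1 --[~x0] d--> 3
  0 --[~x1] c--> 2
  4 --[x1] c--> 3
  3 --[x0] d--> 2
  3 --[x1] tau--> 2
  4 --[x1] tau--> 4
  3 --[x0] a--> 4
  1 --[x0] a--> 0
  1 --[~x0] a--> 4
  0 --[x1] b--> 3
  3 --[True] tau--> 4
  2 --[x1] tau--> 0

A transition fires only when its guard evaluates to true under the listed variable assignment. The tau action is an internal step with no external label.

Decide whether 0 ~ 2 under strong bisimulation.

Answer: NOT BISIMILAR

Analysis:
Refine partition for ~:
  round 0: {{0,1,2,3,4}}
  round 1: {{0},{1},{2,4},{3}}
stable after 2 split(s): 4 block(s)
class of 0: {0}; class of 2: {2,4}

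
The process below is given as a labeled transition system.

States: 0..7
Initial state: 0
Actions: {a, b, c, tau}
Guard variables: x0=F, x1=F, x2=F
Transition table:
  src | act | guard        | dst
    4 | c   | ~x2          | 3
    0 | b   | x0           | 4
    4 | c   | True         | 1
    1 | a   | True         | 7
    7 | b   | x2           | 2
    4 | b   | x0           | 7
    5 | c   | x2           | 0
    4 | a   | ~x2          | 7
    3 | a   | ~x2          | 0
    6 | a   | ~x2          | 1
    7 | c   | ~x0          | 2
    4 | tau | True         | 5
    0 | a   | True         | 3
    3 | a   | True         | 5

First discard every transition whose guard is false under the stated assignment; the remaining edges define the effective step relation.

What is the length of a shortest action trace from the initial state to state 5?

Answer: 2

Working:
BFS to 5:
  Layer 0: {0}
  Layer 1: {3}
  Layer 2: {5}
5 enters at depth 2; path a·a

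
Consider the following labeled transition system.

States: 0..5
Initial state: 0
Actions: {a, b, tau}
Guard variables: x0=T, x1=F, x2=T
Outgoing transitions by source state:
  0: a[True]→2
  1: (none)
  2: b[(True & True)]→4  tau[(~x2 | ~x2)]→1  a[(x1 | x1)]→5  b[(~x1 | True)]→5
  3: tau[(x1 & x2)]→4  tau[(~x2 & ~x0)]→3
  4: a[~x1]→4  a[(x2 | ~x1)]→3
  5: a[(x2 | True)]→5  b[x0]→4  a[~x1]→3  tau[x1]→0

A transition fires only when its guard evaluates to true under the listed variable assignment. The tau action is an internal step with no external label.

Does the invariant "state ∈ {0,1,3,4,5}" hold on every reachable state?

Answer: INVARIANT VIOLATED at state 2

Working:
Safe = {0,1,3,4,5}
Reach set: {0,2,3,4,5}
  0: safe
  2: VIOLATES
  3: safe
  4: safe
  5: safe
reach 2 via a — violates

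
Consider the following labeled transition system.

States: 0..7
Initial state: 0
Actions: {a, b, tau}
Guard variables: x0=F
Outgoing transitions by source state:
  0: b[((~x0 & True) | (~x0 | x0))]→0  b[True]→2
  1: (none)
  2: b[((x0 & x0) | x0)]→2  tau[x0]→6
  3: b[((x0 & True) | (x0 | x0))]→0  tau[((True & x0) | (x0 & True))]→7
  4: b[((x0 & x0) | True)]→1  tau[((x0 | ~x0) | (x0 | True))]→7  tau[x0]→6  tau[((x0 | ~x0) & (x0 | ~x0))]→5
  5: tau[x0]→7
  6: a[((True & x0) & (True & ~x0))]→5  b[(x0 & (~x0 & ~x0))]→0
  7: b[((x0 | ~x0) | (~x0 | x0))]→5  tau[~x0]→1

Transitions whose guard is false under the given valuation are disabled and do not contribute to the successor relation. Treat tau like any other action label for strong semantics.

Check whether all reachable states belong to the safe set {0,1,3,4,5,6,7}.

Allowed set {0,1,3,4,5,6,7}
Reachable = {0,2}
  0: ok
  2: ✗ unsafe
reach 2 via b — violates

Answer: INVARIANT VIOLATED at state 2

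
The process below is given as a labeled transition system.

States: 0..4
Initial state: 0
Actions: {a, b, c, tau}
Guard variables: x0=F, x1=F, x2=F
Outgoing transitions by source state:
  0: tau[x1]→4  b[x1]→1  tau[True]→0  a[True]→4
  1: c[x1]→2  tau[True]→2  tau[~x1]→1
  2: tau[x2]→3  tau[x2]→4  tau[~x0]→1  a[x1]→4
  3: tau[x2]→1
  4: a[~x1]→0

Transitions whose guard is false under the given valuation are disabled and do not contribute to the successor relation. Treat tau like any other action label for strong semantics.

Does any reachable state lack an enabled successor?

Answer: DEADLOCK-FREE

Analysis:
R = {0,4}
  0: a→4  tau→0  [2 exit(s)]
  4: a→0  [1 exit(s)]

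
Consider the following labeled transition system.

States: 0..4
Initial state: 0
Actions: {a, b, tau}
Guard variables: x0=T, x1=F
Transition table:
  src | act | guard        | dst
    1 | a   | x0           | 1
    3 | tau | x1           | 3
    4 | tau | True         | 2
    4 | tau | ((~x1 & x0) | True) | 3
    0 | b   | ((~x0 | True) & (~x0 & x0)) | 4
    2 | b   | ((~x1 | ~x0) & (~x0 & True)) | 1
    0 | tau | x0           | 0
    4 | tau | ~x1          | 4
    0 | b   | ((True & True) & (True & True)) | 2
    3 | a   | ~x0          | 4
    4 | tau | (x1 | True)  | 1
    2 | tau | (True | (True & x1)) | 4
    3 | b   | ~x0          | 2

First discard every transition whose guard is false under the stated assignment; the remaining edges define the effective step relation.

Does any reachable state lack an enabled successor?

Answer: DEADLOCK at state 3

Trace:
Reach set: {0,1,2,3,4}
  0: b→2  tau→0  [deg 2]
  1: a→1  [deg 1]
  2: tau→4  [deg 1]
  3: ∅  [no exit]
  4: tau→1  tau→2  tau→3  tau→4  [deg 4]
Path to 3: b·tau·tau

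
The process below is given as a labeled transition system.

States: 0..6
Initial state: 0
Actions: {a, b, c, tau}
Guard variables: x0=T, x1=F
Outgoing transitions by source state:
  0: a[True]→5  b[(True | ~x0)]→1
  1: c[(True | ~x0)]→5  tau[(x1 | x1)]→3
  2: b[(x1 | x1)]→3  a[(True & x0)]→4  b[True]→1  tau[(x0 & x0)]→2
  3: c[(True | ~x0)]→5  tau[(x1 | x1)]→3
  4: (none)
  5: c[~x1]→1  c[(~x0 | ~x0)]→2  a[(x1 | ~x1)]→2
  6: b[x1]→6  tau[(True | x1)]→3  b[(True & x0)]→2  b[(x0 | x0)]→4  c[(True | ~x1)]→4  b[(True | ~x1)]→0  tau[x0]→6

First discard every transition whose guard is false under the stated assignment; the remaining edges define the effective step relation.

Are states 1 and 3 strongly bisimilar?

Answer: BISIMILAR

Trace:
Bisimulation quotient by refinement:
  round 0: {{0,1,2,3,4,5,6}}
  round 1: {{0},{1,3},{2},{4},{5},{6}}
6 equivalence class(es) (converged in 2)
1∈{1,3}, 3∈{1,3}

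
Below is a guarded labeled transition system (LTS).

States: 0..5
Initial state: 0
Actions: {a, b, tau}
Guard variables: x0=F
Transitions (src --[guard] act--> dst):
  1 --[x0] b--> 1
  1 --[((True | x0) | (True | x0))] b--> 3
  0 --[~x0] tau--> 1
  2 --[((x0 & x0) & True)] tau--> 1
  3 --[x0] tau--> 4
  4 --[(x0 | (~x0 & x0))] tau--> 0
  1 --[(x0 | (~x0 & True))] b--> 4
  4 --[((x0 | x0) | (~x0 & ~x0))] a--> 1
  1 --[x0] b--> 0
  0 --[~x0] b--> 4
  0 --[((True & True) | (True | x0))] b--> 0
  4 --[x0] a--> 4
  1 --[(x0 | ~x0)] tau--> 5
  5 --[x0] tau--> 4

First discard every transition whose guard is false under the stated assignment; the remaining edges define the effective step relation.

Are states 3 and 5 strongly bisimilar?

Compute ~ classes (split until stable):
  round 0: {{0,1,2,3,4,5}}
  round 1: {{0,1},{2,3,5},{4}}
  round 2: {{0},{1},{2,3,5},{4}}
4 equivalence class(es) (converged in 3)
[3]={2,3,5}  [5]={2,3,5}

Answer: BISIMILAR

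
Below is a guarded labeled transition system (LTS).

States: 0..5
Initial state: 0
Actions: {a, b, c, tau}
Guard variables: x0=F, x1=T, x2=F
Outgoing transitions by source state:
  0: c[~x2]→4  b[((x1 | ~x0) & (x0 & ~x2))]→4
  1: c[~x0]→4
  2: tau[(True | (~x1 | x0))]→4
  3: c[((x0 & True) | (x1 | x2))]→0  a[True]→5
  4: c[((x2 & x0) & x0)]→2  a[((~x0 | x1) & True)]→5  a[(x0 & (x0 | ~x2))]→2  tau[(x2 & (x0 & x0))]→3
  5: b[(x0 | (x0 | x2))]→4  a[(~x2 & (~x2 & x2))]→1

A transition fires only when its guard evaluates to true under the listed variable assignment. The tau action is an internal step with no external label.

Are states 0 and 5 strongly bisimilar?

Compute ~ classes (split until stable):
  P[0] = {{0,1,2,3,4,5}}
  P[1] = {{0,1},{2},{3},{4},{5}}
Fixed point at round 2; 5 class(es).
class of 0: {0,1}; class of 5: {5}

Answer: NOT BISIMILAR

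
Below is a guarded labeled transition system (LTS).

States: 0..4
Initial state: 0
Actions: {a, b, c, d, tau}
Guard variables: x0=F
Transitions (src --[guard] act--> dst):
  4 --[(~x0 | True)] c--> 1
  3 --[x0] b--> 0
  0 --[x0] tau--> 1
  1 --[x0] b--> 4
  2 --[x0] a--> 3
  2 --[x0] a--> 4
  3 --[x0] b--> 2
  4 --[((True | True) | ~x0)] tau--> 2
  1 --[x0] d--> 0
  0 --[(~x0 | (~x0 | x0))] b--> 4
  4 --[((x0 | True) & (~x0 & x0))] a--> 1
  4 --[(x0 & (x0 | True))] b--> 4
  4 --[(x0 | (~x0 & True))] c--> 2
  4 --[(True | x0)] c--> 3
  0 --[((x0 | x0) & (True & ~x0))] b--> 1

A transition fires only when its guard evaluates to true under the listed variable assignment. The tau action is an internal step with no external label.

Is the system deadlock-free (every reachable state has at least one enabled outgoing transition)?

Reach set: {0,1,2,3,4}
  0: b→4  [1 exit(s)]
  1: ∅  [deadlock]
  2: ∅  [deadlock]
  3: ∅  [deadlock]
  4: c→1  c→2  c→3  tau→2  [4 exit(s)]
witness 1: b·c

Answer: DEADLOCK at state 1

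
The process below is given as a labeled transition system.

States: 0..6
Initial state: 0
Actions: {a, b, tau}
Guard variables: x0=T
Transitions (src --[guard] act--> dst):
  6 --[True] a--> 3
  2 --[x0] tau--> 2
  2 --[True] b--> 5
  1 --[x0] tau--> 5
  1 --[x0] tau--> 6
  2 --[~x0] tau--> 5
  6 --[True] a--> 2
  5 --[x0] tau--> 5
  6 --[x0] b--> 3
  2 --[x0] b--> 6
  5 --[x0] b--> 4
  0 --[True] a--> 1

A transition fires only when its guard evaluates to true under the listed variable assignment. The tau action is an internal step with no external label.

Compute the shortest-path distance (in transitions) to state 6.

Answer: 2

Analysis:
Layered search for 6:
  L0 = {0}
  L1 = {1}
  L2 = {5,6}
6 enters at depth 2; path a·tau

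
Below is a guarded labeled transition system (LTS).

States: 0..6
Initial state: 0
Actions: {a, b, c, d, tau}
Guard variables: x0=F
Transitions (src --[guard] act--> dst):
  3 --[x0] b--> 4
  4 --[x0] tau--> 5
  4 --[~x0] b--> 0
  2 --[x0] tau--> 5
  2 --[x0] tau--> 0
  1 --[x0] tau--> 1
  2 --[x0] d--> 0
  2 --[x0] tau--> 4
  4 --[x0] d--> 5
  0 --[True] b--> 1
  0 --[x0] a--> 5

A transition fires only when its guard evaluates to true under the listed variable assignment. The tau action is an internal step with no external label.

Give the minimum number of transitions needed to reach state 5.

Answer: UNREACHABLE

Trace:
Layered search for 5:
  depth 0: {0}
  depth 1: {1}
5 never appears.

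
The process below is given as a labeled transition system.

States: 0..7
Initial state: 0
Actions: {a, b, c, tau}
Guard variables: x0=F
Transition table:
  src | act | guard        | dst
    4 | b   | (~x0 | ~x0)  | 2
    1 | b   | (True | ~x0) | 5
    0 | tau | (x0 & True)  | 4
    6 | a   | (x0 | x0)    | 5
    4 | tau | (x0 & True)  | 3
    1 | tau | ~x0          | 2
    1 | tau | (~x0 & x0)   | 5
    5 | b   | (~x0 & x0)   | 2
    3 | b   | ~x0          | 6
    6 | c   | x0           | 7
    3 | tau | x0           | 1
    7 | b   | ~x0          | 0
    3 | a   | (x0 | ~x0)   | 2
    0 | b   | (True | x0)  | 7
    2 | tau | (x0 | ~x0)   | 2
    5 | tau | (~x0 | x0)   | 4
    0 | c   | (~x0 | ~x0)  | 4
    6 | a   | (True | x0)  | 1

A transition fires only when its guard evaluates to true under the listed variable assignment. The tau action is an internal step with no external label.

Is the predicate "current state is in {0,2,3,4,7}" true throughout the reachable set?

Answer: INVARIANT HOLDS

Analysis:
Allowed set {0,2,3,4,7}
Reachable = {0,2,4,7}
  0: ✓
  2: ✓
  4: ✓
  7: ✓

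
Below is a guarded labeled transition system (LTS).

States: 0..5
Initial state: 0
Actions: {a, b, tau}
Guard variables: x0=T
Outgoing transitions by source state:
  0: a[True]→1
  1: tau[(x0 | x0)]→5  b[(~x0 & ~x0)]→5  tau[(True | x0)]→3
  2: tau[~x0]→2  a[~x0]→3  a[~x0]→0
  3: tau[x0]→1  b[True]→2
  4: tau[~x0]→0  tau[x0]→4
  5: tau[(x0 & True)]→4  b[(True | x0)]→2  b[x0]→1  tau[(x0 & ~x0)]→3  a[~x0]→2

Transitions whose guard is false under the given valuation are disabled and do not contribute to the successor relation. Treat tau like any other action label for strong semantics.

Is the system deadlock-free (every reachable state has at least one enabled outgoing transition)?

R = {0,1,2,3,4,5}
  0: a→1  [1 exit(s)]
  1: tau→3  tau→5  [2 exit(s)]
  2: ∅  [STUCK]
  3: b→2  tau→1  [2 exit(s)]
  4: tau→4  [1 exit(s)]
  5: b→1  b→2  tau→4  [3 exit(s)]
trace reaching 2: a·tau·b

Answer: DEADLOCK at state 2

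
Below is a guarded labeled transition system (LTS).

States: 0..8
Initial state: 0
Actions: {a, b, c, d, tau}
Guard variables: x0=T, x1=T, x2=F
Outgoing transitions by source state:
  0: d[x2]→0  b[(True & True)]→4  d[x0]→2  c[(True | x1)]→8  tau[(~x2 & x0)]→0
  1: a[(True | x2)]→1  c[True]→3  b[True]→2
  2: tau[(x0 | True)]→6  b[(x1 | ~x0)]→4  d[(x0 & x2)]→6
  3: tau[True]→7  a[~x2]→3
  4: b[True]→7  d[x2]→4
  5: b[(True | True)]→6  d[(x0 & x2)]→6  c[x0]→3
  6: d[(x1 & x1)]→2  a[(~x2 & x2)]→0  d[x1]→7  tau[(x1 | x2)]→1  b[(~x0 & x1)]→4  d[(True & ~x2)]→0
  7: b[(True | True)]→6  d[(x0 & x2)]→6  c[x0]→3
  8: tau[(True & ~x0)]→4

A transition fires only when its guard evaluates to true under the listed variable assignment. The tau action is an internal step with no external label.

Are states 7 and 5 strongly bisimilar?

Compute ~ classes (split until stable):
  P[0] = {{0,1,2,3,4,5,6,7,8}}
  P[1] = {{0},{1},{2},{3},{4},{5,7},{6},{8}}
Fixed point at round 2; 8 class(es).
7∈{5,7}, 5∈{5,7}

Answer: BISIMILAR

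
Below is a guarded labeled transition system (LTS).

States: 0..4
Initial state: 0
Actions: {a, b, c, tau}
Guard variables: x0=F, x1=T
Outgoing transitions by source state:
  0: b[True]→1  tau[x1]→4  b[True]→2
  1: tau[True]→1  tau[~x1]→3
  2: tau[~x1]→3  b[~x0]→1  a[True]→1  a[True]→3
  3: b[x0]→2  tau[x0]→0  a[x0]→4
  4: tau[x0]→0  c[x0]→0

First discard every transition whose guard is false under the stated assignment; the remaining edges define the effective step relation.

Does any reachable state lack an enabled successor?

Answer: DEADLOCK at state 3

Analysis:
R = {0,1,2,3,4}
  0: b→1  b→2  tau→4  [deg 3]
  1: tau→1  [deg 1]
  2: a→1  a→3  b→1  [deg 3]
  3: ∅  [deadlock]
  4: ∅  [deadlock]
trace reaching 3: b·a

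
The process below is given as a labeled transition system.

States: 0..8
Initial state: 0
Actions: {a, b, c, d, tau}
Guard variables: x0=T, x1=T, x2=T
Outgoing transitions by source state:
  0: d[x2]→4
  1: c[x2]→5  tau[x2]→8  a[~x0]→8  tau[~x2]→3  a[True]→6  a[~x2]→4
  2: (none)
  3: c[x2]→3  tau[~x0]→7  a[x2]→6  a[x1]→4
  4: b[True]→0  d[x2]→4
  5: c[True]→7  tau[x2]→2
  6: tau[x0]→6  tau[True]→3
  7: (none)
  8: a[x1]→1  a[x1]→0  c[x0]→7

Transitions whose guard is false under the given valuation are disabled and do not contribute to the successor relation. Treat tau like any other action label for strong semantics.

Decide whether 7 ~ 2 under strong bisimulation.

Bisimulation quotient by refinement:
  round 0: {{0,1,2,3,4,5,6,7,8}}
  round 1: {{0},{1},{2,7},{3,8},{4},{5},{6}}
  round 2: {{0},{1},{2,7},{3},{4},{5},{6},{8}}
Fixed point at round 3; 8 class(es).
class of 7: {2,7}; class of 2: {2,7}

Answer: BISIMILAR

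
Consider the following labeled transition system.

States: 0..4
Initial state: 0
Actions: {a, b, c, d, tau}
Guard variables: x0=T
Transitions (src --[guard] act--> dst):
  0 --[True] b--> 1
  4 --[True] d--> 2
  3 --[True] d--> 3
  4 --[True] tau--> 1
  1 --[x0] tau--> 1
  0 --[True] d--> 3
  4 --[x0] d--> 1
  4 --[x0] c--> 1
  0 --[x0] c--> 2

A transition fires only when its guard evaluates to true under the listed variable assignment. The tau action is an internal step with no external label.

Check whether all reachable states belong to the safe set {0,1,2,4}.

Inv-set: {0,1,2,4}
R = {0,1,2,3}
  0: safe
  1: safe
  2: safe
  3: outside
witness against invariant: d → 3

Answer: INVARIANT VIOLATED at state 3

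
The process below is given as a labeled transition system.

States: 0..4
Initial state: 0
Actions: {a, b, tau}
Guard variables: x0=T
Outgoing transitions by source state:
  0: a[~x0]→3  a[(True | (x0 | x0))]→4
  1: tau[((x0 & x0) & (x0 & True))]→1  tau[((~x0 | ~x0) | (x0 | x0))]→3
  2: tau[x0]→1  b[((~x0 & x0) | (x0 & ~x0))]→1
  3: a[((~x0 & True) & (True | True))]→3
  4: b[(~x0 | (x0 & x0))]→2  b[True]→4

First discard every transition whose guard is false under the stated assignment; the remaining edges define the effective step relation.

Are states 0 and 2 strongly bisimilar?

Answer: NOT BISIMILAR

Analysis:
Bisimulation quotient by refinement:
  P[0] = {{0,1,2,3,4}}
  P[1] = {{0},{1,2},{3},{4}}
  P[2] = {{0},{1},{2},{3},{4}}
stable after 3 split(s): 5 block(s)
[0]={0}  [2]={2}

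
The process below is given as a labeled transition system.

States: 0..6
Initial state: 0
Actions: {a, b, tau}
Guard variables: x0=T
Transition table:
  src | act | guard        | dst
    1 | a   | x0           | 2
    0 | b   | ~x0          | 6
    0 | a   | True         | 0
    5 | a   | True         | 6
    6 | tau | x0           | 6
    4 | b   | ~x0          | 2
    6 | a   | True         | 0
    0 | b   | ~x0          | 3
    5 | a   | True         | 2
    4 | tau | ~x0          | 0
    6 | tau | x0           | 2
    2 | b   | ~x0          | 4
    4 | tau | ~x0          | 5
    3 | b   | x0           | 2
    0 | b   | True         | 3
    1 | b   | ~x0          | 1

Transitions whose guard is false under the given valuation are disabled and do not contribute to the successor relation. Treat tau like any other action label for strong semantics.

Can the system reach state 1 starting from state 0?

Answer: UNREACHABLE

Trace:
9 transition(s) survive guard evaluation.
Layer 0: {0}
Layer 1: {3}  cumulative {0,3}
Layer 2: {2}  cumulative {0,2,3}
R = {0,2,3}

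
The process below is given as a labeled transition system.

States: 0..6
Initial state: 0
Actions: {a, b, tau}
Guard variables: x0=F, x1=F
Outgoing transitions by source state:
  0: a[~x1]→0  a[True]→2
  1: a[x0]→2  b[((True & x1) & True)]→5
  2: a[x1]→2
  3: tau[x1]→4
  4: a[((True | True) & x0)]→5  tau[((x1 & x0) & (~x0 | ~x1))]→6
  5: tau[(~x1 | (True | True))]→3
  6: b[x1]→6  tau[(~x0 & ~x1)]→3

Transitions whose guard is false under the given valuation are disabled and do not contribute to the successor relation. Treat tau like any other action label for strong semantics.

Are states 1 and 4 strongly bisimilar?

Compute ~ classes (split until stable):
  round 0: {{0,1,2,3,4,5,6}}
  round 1: {{0},{1,2,3,4},{5,6}}
Fixed point at round 2; 3 class(es).
1∈{1,2,3,4}, 4∈{1,2,3,4}

Answer: BISIMILAR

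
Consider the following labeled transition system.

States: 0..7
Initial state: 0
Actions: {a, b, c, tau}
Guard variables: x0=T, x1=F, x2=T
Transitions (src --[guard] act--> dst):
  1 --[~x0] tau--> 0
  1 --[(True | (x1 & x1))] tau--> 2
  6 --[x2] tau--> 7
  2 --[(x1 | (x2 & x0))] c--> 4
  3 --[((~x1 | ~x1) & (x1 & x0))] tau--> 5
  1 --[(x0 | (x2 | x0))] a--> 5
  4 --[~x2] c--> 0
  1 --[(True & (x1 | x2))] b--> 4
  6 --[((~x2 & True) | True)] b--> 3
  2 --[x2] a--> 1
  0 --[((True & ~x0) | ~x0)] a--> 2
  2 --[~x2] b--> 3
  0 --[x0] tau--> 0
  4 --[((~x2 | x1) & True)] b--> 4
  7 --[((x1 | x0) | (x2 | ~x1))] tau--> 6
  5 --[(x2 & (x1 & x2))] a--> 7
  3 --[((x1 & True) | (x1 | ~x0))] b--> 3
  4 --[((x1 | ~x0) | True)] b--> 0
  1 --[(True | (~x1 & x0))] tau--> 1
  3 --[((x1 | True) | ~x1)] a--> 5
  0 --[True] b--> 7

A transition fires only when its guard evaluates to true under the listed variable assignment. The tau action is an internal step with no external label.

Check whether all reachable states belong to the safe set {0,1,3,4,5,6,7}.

Answer: INVARIANT HOLDS

Analysis:
Allowed set {0,1,3,4,5,6,7}
Reach set: {0,3,5,6,7}
  0: safe
  3: safe
  5: safe
  6: safe
  7: safe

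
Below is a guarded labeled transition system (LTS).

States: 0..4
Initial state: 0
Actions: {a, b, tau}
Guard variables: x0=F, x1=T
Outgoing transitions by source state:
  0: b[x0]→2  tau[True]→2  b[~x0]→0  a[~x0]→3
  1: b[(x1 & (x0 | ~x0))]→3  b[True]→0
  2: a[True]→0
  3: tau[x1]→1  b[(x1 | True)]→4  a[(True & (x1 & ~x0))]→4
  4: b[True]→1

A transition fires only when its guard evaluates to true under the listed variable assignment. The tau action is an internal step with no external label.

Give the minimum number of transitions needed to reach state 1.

Answer: 2

Trace:
Layered search for 1:
  Layer 0: {0}
  Layer 1: {2,3}
  Layer 2: {1,4}
1 enters at depth 2; path a·tau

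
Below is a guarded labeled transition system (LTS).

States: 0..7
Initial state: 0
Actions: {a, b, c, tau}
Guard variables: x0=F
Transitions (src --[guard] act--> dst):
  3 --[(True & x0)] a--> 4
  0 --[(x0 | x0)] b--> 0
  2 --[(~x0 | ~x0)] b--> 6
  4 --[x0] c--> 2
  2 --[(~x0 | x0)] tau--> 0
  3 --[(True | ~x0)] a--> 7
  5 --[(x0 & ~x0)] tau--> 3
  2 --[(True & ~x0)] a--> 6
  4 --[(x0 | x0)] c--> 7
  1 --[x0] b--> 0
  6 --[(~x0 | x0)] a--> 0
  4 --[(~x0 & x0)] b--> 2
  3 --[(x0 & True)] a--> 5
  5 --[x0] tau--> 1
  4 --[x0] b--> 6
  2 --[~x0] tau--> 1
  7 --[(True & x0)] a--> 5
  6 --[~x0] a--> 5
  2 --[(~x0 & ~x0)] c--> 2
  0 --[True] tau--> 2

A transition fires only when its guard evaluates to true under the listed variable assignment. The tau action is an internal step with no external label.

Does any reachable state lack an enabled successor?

Reach set: {0,1,2,5,6}
  0: tau→2  [1 exit(s)]
  1: ∅  [no exit]
  2: a→6  b→6  c→2  tau→0  tau→1  [5 exit(s)]
  5: ∅  [no exit]
  6: a→0  a→5  [2 exit(s)]
Path to 1: tau·tau

Answer: DEADLOCK at state 1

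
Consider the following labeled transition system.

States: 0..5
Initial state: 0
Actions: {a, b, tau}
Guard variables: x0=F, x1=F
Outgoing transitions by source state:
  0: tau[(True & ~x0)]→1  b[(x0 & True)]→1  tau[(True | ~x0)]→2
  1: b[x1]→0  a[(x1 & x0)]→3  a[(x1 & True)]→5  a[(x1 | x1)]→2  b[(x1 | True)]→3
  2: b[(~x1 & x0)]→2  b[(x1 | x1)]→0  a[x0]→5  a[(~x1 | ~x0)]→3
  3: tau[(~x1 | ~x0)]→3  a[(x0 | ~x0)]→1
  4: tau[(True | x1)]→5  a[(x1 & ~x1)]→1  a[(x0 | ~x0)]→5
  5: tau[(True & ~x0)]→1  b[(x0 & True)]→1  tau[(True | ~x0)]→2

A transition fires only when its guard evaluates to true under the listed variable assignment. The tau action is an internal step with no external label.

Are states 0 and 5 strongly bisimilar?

Compute ~ classes (split until stable):
  P[0] = {{0,1,2,3,4,5}}
  P[1] = {{0,5},{1},{2},{3,4}}
  P[2] = {{0,5},{1},{2},{3},{4}}
stable after 3 split(s): 5 block(s)
[0]={0,5}  [5]={0,5}

Answer: BISIMILAR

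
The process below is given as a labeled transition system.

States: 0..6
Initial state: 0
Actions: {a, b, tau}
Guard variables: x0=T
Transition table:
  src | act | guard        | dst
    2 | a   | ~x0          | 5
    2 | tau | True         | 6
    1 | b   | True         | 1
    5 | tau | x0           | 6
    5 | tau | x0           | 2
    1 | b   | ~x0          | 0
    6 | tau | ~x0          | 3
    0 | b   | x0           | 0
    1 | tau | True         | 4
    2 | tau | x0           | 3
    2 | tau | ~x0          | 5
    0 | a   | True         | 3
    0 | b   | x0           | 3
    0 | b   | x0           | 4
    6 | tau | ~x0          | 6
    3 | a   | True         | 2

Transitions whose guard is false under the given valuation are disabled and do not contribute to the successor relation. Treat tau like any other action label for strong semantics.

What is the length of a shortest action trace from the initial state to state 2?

Layered search for 2:
  Layer 0: {0}
  Layer 1: {3,4}
  Layer 2: {2}
first hit 2 at d=2 via a·a

Answer: 2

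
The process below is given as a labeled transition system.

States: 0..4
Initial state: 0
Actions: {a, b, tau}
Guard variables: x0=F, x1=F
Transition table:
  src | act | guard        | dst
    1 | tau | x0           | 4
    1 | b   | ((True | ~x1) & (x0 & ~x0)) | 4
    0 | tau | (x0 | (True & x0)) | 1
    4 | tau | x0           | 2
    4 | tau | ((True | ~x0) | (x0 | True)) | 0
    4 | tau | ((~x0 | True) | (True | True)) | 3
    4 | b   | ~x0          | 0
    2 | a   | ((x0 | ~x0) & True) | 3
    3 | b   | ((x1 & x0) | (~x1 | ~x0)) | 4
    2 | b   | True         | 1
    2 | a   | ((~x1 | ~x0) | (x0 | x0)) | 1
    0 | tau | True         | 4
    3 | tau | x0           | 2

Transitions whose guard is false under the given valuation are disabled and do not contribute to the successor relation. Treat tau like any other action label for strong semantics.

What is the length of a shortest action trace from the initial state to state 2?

Answer: UNREACHABLE

Analysis:
Layered search for 2:
  Layer 0: {0}
  Layer 1: {4}
  Layer 2: {3}
2 never appears.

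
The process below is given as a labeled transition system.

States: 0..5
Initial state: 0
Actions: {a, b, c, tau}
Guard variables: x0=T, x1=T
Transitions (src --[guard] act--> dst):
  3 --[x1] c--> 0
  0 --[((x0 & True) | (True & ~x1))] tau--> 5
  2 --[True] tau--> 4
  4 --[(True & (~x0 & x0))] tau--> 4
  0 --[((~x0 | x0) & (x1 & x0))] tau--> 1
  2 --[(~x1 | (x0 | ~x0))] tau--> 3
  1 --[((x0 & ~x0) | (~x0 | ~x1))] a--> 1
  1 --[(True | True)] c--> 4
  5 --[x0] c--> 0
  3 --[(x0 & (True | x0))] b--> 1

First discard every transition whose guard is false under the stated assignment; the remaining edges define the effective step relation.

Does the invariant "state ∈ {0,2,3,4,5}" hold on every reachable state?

Answer: INVARIANT VIOLATED at state 1

Analysis:
Allowed set {0,2,3,4,5}
Reachable = {0,1,4,5}
  0: ✓
  1: outside
  4: ✓
  5: ✓
witness against invariant: tau → 1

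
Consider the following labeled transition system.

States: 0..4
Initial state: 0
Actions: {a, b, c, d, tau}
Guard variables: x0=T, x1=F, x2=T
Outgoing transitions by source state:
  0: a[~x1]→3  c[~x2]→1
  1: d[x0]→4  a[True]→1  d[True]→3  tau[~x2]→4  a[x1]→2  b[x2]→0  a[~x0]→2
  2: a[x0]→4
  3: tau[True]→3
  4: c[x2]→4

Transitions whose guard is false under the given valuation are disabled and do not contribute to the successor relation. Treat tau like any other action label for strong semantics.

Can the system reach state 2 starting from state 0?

Answer: UNREACHABLE

Working:
After dropping false guards: 8 live edges.
Layer 0: {0}
Layer 1: {3}  total {0,3}
Reach set: {0,3}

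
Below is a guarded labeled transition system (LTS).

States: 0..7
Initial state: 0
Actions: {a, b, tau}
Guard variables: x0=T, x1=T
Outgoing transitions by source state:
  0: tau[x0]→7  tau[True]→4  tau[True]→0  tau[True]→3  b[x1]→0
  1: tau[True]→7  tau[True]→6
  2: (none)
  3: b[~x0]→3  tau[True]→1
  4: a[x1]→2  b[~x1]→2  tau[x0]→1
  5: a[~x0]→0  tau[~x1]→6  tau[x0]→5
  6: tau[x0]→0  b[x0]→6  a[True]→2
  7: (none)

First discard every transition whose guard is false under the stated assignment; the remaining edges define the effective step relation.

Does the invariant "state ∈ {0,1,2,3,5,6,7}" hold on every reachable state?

Answer: INVARIANT VIOLATED at state 4

Analysis:
Safe = {0,1,2,3,5,6,7}
Reachable = {0,1,2,3,4,6,7}
  0: safe
  1: safe
  2: safe
  3: safe
  4: VIOLATES
  6: safe
  7: safe
reach 4 via tau — violates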